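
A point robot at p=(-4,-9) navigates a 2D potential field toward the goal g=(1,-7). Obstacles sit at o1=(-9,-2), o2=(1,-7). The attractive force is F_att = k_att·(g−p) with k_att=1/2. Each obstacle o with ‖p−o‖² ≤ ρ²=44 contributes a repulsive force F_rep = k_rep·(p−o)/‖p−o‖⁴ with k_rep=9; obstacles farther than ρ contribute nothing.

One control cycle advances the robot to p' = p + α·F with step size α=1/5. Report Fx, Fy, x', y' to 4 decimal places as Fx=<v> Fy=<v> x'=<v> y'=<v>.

Fx=2.4465 Fy=0.9786 x'=-3.5107 y'=-8.8043

F_att = 1/2·(g−p) = 1/2·(5,2) = (2.5000,1.0000)
o1: d²=74 > ρ²=44 → inactive
o2: d²=29 ≤ ρ²=44; F_rep = 9·(-5,-2)/29² = (-0.0535,-0.0214)
F = F_att + ΣF_rep = (2.4465,0.9786)
p' = p + 1/5·F = (-3.5107,-8.8043)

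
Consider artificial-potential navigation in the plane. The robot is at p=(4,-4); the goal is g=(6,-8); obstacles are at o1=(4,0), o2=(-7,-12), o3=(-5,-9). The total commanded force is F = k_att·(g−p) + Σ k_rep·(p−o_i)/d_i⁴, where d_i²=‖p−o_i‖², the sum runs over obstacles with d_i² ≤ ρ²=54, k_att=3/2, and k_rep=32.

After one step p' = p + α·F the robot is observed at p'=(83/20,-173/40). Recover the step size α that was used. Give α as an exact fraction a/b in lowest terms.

α = 1/20

F_att = 3/2·(g−p) = 3/2·(2,-4) = (3.0000,-6.0000)
o1: d²=16 ≤ ρ²=54; F_rep = 32·(0,-4)/16² = (0.0000,-0.5000)
o2: d²=185 > ρ²=54 → inactive
o3: d²=106 > ρ²=54 → inactive
F = F_att + ΣF_rep = (3.0000,-6.5000)
Δp = p'−p = (0.1500,-0.3250); α = Δx/Fx = (3/20) / (3) = 1/20
check: Δy/Fy = (-13/40) / (-13/2) = 1/20 ✓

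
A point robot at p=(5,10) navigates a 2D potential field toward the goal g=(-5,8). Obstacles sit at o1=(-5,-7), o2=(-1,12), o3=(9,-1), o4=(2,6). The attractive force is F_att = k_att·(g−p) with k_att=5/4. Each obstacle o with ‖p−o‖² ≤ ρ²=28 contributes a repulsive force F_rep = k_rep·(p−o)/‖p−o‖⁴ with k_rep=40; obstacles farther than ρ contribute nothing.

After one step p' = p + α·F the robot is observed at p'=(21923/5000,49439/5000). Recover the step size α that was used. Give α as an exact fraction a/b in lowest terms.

F_att = 5/4·(g−p) = 5/4·(-10,-2) = (-12.5000,-2.5000)
o1: d²=389 > ρ²=28 → inactive
o2: d²=40 > ρ²=28 → inactive
o3: d²=137 > ρ²=28 → inactive
o4: d²=25 ≤ ρ²=28; F_rep = 40·(3,4)/25² = (0.1920,0.2560)
F = F_att + ΣF_rep = (-12.3080,-2.2440)
Δp = p'−p = (-0.6154,-0.1122); α = Δx/Fx = (-3077/5000) / (-3077/250) = 1/20
check: Δy/Fy = (-561/5000) / (-561/250) = 1/20 ✓

α = 1/20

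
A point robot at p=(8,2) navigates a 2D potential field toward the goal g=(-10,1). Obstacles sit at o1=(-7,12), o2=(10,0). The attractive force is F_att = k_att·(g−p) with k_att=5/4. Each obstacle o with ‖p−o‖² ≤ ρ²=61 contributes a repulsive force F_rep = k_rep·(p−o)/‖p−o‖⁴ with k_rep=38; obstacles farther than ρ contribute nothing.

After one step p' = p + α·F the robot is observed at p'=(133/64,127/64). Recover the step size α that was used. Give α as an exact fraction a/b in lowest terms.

F_att = 5/4·(g−p) = 5/4·(-18,-1) = (-22.5000,-1.2500)
o1: d²=325 > ρ²=61 → inactive
o2: d²=8 ≤ ρ²=61; F_rep = 38·(-2,2)/8² = (-1.1875,1.1875)
F = F_att + ΣF_rep = (-23.6875,-0.0625)
Δp = p'−p = (-5.9219,-0.0156); α = Δx/Fx = (-379/64) / (-379/16) = 1/4
check: Δy/Fy = (-1/64) / (-1/16) = 1/4 ✓

α = 1/4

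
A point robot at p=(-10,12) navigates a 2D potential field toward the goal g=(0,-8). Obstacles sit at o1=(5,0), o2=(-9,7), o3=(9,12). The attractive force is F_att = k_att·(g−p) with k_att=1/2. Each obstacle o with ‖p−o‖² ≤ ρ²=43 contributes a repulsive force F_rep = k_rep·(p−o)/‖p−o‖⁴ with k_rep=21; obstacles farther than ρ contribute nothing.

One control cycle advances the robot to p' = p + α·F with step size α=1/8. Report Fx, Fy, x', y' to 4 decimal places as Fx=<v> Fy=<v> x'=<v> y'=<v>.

F_att = 1/2·(g−p) = 1/2·(10,-20) = (5.0000,-10.0000)
o1: d²=369 > ρ²=43 → inactive
o2: d²=26 ≤ ρ²=43; F_rep = 21·(-1,5)/26² = (-0.0311,0.1553)
o3: d²=361 > ρ²=43 → inactive
F = F_att + ΣF_rep = (4.9689,-9.8447)
p' = p + 1/8·F = (-9.3789,10.7694)

Fx=4.9689 Fy=-9.8447 x'=-9.3789 y'=10.7694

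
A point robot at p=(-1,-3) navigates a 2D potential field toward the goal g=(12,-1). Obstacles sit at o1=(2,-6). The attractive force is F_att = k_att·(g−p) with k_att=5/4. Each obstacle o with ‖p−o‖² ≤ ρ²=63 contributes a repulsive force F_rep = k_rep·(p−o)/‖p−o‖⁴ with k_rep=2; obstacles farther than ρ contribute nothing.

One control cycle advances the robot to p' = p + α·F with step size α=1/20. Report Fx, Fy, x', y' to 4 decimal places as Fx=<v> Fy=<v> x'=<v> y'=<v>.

F_att = 5/4·(g−p) = 5/4·(13,2) = (16.2500,2.5000)
o1: d²=18 ≤ ρ²=63; F_rep = 2·(-3,3)/18² = (-0.0185,0.0185)
F = F_att + ΣF_rep = (16.2315,2.5185)
p' = p + 1/20·F = (-0.1884,-2.8741)

Fx=16.2315 Fy=2.5185 x'=-0.1884 y'=-2.8741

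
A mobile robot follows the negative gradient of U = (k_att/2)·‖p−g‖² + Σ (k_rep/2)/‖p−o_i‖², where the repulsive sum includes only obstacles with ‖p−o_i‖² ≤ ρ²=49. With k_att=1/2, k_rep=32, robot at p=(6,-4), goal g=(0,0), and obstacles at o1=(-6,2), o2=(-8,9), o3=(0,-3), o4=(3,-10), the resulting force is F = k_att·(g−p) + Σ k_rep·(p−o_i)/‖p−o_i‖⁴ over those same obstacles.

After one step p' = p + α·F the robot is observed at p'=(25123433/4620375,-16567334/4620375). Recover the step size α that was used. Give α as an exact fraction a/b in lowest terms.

F_att = 1/2·(g−p) = 1/2·(-6,4) = (-3.0000,2.0000)
o1: d²=180 > ρ²=49 → inactive
o2: d²=365 > ρ²=49 → inactive
o3: d²=37 ≤ ρ²=49; F_rep = 32·(6,-1)/37² = (0.1402,-0.0234)
o4: d²=45 ≤ ρ²=49; F_rep = 32·(3,6)/45² = (0.0474,0.0948)
F = F_att + ΣF_rep = (-2.8123,2.0714)
Δp = p'−p = (-0.5625,0.4143); α = Δx/Fx = (-2598817/4620375) / (-2598817/924075) = 1/5
check: Δy/Fy = (1914166/4620375) / (1914166/924075) = 1/5 ✓

α = 1/5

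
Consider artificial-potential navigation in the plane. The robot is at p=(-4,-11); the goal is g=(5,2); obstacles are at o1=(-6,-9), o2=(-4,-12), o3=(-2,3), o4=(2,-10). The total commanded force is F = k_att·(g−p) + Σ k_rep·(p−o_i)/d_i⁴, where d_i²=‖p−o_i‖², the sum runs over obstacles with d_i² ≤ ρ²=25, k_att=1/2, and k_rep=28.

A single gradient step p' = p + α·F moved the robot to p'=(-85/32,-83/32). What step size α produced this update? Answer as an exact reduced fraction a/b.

α = 1/4

F_att = 1/2·(g−p) = 1/2·(9,13) = (4.5000,6.5000)
o1: d²=8 ≤ ρ²=25; F_rep = 28·(2,-2)/8² = (0.8750,-0.8750)
o2: d²=1 ≤ ρ²=25; F_rep = 28·(0,1)/1² = (0.0000,28.0000)
o3: d²=200 > ρ²=25 → inactive
o4: d²=37 > ρ²=25 → inactive
F = F_att + ΣF_rep = (5.3750,33.6250)
Δp = p'−p = (1.3438,8.4062); α = Δx/Fx = (43/32) / (43/8) = 1/4
check: Δy/Fy = (269/32) / (269/8) = 1/4 ✓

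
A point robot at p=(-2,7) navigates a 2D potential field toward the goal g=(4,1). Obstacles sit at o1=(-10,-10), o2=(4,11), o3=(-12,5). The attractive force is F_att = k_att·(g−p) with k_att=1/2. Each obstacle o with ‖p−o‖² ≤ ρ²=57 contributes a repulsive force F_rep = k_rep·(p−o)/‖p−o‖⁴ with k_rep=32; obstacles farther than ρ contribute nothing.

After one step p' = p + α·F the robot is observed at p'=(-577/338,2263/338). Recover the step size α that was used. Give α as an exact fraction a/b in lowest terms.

α = 1/10

F_att = 1/2·(g−p) = 1/2·(6,-6) = (3.0000,-3.0000)
o1: d²=353 > ρ²=57 → inactive
o2: d²=52 ≤ ρ²=57; F_rep = 32·(-6,-4)/52² = (-0.0710,-0.0473)
o3: d²=104 > ρ²=57 → inactive
F = F_att + ΣF_rep = (2.9290,-3.0473)
Δp = p'−p = (0.2929,-0.3047); α = Δx/Fx = (99/338) / (495/169) = 1/10
check: Δy/Fy = (-103/338) / (-515/169) = 1/10 ✓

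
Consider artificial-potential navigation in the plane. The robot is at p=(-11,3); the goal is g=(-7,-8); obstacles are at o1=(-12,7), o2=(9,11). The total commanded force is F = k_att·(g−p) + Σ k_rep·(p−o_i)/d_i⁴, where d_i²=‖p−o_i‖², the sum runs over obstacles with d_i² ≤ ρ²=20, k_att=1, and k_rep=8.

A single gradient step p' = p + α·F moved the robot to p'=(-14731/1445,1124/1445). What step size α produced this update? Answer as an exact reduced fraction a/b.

F_att = 1·(g−p) = 1·(4,-11) = (4.0000,-11.0000)
o1: d²=17 ≤ ρ²=20; F_rep = 8·(1,-4)/17² = (0.0277,-0.1107)
o2: d²=464 > ρ²=20 → inactive
F = F_att + ΣF_rep = (4.0277,-11.1107)
Δp = p'−p = (0.8055,-2.2221); α = Δx/Fx = (1164/1445) / (1164/289) = 1/5
check: Δy/Fy = (-3211/1445) / (-3211/289) = 1/5 ✓

α = 1/5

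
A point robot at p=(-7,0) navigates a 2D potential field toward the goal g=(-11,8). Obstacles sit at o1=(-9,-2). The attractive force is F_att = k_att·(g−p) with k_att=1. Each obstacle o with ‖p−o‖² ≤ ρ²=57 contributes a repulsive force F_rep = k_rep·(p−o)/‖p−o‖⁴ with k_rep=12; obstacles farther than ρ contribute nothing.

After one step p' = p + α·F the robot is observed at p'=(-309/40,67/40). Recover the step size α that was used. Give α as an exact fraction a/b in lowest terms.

α = 1/5

F_att = 1·(g−p) = 1·(-4,8) = (-4.0000,8.0000)
o1: d²=8 ≤ ρ²=57; F_rep = 12·(2,2)/8² = (0.3750,0.3750)
F = F_att + ΣF_rep = (-3.6250,8.3750)
Δp = p'−p = (-0.7250,1.6750); α = Δx/Fx = (-29/40) / (-29/8) = 1/5
check: Δy/Fy = (67/40) / (67/8) = 1/5 ✓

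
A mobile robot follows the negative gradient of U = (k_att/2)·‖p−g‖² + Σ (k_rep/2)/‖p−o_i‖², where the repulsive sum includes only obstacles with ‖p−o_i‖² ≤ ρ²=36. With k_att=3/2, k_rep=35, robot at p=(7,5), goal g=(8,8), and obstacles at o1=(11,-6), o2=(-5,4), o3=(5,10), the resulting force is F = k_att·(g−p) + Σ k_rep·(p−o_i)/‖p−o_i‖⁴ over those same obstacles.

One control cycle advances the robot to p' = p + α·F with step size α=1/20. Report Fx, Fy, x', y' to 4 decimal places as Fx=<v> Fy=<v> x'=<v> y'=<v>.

F_att = 3/2·(g−p) = 3/2·(1,3) = (1.5000,4.5000)
o1: d²=137 > ρ²=36 → inactive
o2: d²=145 > ρ²=36 → inactive
o3: d²=29 ≤ ρ²=36; F_rep = 35·(2,-5)/29² = (0.0832,-0.2081)
F = F_att + ΣF_rep = (1.5832,4.2919)
p' = p + 1/20·F = (7.0792,5.2146)

Fx=1.5832 Fy=4.2919 x'=7.0792 y'=5.2146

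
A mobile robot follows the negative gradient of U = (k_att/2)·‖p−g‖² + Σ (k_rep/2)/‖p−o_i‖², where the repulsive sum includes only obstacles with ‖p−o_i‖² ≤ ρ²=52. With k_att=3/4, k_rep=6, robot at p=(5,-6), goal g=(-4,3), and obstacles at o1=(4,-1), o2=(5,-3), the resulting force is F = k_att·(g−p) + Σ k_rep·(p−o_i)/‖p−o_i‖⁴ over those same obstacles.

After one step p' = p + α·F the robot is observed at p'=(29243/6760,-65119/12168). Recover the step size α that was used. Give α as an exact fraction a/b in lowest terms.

F_att = 3/4·(g−p) = 3/4·(-9,9) = (-6.7500,6.7500)
o1: d²=26 ≤ ρ²=52; F_rep = 6·(1,-5)/26² = (0.0089,-0.0444)
o2: d²=9 ≤ ρ²=52; F_rep = 6·(0,-3)/9² = (0.0000,-0.2222)
F = F_att + ΣF_rep = (-6.7411,6.4834)
Δp = p'−p = (-0.6741,0.6483); α = Δx/Fx = (-4557/6760) / (-4557/676) = 1/10
check: Δy/Fy = (7889/12168) / (39445/6084) = 1/10 ✓

α = 1/10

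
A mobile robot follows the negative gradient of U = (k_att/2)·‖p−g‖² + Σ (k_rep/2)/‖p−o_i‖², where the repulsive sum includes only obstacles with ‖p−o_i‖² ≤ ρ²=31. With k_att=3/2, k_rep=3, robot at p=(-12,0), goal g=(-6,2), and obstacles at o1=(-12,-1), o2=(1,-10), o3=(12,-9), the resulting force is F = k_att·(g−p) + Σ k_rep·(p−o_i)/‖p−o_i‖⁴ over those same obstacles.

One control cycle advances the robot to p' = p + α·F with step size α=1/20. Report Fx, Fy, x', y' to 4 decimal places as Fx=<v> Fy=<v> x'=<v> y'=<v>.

Fx=9.0000 Fy=6.0000 x'=-11.5500 y'=0.3000

F_att = 3/2·(g−p) = 3/2·(6,2) = (9.0000,3.0000)
o1: d²=1 ≤ ρ²=31; F_rep = 3·(0,1)/1² = (0.0000,3.0000)
o2: d²=269 > ρ²=31 → inactive
o3: d²=657 > ρ²=31 → inactive
F = F_att + ΣF_rep = (9.0000,6.0000)
p' = p + 1/20·F = (-11.5500,0.3000)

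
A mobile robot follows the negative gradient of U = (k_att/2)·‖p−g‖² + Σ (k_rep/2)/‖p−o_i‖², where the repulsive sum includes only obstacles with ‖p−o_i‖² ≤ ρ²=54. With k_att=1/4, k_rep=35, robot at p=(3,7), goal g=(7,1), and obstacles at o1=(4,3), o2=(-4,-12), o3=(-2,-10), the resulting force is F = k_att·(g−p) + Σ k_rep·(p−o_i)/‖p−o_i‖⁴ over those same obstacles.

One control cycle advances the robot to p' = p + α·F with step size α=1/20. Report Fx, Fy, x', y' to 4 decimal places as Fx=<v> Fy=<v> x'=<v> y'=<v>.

F_att = 1/4·(g−p) = 1/4·(4,-6) = (1.0000,-1.5000)
o1: d²=17 ≤ ρ²=54; F_rep = 35·(-1,4)/17² = (-0.1211,0.4844)
o2: d²=410 > ρ²=54 → inactive
o3: d²=314 > ρ²=54 → inactive
F = F_att + ΣF_rep = (0.8789,-1.0156)
p' = p + 1/20·F = (3.0439,6.9492)

Fx=0.8789 Fy=-1.0156 x'=3.0439 y'=6.9492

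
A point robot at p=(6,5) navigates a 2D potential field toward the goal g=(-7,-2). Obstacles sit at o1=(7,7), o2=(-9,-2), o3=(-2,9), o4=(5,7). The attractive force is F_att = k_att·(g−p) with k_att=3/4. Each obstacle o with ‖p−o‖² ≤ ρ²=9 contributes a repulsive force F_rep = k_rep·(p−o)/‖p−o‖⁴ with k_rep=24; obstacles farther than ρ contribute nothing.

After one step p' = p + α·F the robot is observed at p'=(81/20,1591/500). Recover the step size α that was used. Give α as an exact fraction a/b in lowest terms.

α = 1/5

F_att = 3/4·(g−p) = 3/4·(-13,-7) = (-9.7500,-5.2500)
o1: d²=5 ≤ ρ²=9; F_rep = 24·(-1,-2)/5² = (-0.9600,-1.9200)
o2: d²=274 > ρ²=9 → inactive
o3: d²=80 > ρ²=9 → inactive
o4: d²=5 ≤ ρ²=9; F_rep = 24·(1,-2)/5² = (0.9600,-1.9200)
F = F_att + ΣF_rep = (-9.7500,-9.0900)
Δp = p'−p = (-1.9500,-1.8180); α = Δx/Fx = (-39/20) / (-39/4) = 1/5
check: Δy/Fy = (-909/500) / (-909/100) = 1/5 ✓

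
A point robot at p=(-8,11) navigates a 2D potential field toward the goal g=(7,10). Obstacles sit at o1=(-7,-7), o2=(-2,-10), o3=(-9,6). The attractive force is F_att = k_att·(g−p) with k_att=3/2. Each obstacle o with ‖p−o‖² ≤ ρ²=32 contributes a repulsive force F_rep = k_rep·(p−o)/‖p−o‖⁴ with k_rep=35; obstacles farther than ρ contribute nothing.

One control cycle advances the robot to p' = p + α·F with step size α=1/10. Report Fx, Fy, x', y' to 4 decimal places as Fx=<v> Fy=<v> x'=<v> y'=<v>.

Fx=22.5518 Fy=-1.2411 x'=-5.7448 y'=10.8759

F_att = 3/2·(g−p) = 3/2·(15,-1) = (22.5000,-1.5000)
o1: d²=325 > ρ²=32 → inactive
o2: d²=477 > ρ²=32 → inactive
o3: d²=26 ≤ ρ²=32; F_rep = 35·(1,5)/26² = (0.0518,0.2589)
F = F_att + ΣF_rep = (22.5518,-1.2411)
p' = p + 1/10·F = (-5.7448,10.8759)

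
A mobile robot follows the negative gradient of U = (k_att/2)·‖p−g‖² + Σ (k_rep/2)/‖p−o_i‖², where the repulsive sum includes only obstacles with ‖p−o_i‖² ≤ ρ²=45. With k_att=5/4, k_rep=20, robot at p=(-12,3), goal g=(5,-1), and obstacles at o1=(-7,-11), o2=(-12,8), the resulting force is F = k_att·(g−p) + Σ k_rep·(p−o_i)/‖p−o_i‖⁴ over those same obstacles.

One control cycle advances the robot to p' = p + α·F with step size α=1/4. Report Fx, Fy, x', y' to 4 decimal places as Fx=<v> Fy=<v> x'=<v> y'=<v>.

Fx=21.2500 Fy=-5.1600 x'=-6.6875 y'=1.7100

F_att = 5/4·(g−p) = 5/4·(17,-4) = (21.2500,-5.0000)
o1: d²=221 > ρ²=45 → inactive
o2: d²=25 ≤ ρ²=45; F_rep = 20·(0,-5)/25² = (0.0000,-0.1600)
F = F_att + ΣF_rep = (21.2500,-5.1600)
p' = p + 1/4·F = (-6.6875,1.7100)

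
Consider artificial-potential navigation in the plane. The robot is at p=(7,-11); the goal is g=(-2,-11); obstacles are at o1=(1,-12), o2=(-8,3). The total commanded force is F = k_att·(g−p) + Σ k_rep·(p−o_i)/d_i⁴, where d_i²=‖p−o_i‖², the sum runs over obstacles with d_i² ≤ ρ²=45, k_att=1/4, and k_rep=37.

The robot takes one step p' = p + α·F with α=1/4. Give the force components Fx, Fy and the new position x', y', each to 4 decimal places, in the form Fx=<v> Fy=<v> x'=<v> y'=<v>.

Fx=-2.0878 Fy=0.0270 x'=6.4780 y'=-10.9932

F_att = 1/4·(g−p) = 1/4·(-9,0) = (-2.2500,0.0000)
o1: d²=37 ≤ ρ²=45; F_rep = 37·(6,1)/37² = (0.1622,0.0270)
o2: d²=421 > ρ²=45 → inactive
F = F_att + ΣF_rep = (-2.0878,0.0270)
p' = p + 1/4·F = (6.4780,-10.9932)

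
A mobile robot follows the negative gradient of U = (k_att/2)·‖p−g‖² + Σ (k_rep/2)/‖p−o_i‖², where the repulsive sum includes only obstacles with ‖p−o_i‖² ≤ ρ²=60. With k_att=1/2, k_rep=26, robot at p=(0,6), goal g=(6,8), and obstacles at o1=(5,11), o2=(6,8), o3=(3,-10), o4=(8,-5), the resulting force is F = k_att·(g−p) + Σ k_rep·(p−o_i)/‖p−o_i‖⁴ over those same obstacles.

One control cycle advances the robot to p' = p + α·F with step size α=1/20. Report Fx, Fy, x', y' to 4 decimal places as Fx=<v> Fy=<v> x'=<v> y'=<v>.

Fx=2.8505 Fy=0.9155 x'=0.1425 y'=6.0458

F_att = 1/2·(g−p) = 1/2·(6,2) = (3.0000,1.0000)
o1: d²=50 ≤ ρ²=60; F_rep = 26·(-5,-5)/50² = (-0.0520,-0.0520)
o2: d²=40 ≤ ρ²=60; F_rep = 26·(-6,-2)/40² = (-0.0975,-0.0325)
o3: d²=265 > ρ²=60 → inactive
o4: d²=185 > ρ²=60 → inactive
F = F_att + ΣF_rep = (2.8505,0.9155)
p' = p + 1/20·F = (0.1425,6.0458)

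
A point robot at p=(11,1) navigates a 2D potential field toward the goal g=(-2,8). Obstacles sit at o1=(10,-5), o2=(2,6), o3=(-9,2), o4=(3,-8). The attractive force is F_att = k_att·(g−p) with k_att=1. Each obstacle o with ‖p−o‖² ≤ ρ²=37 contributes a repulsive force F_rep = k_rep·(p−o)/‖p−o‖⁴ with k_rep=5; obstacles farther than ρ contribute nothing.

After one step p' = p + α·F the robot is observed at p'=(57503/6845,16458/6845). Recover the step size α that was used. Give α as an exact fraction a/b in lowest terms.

F_att = 1·(g−p) = 1·(-13,7) = (-13.0000,7.0000)
o1: d²=37 ≤ ρ²=37; F_rep = 5·(1,6)/37² = (0.0037,0.0219)
o2: d²=106 > ρ²=37 → inactive
o3: d²=401 > ρ²=37 → inactive
o4: d²=145 > ρ²=37 → inactive
F = F_att + ΣF_rep = (-12.9963,7.0219)
Δp = p'−p = (-2.5993,1.4044); α = Δx/Fx = (-17792/6845) / (-17792/1369) = 1/5
check: Δy/Fy = (9613/6845) / (9613/1369) = 1/5 ✓

α = 1/5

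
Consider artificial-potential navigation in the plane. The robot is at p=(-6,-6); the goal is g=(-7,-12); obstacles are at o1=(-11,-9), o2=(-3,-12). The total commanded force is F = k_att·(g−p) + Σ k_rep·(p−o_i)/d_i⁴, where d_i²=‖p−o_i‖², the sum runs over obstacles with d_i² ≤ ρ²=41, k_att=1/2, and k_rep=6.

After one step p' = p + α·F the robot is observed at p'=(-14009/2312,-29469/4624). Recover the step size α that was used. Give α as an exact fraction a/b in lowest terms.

α = 1/8

F_att = 1/2·(g−p) = 1/2·(-1,-6) = (-0.5000,-3.0000)
o1: d²=34 ≤ ρ²=41; F_rep = 6·(5,3)/34² = (0.0260,0.0156)
o2: d²=45 > ρ²=41 → inactive
F = F_att + ΣF_rep = (-0.4740,-2.9844)
Δp = p'−p = (-0.0593,-0.3731); α = Δx/Fx = (-137/2312) / (-137/289) = 1/8
check: Δy/Fy = (-1725/4624) / (-1725/578) = 1/8 ✓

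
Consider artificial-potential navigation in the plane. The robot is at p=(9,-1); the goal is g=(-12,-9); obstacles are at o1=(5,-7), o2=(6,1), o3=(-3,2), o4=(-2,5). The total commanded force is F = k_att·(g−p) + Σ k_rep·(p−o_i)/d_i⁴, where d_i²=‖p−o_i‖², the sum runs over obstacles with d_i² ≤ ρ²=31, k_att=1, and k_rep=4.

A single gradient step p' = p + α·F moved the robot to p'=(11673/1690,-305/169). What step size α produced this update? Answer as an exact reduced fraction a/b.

F_att = 1·(g−p) = 1·(-21,-8) = (-21.0000,-8.0000)
o1: d²=52 > ρ²=31 → inactive
o2: d²=13 ≤ ρ²=31; F_rep = 4·(3,-2)/13² = (0.0710,-0.0473)
o3: d²=153 > ρ²=31 → inactive
o4: d²=157 > ρ²=31 → inactive
F = F_att + ΣF_rep = (-20.9290,-8.0473)
Δp = p'−p = (-2.0929,-0.8047); α = Δx/Fx = (-3537/1690) / (-3537/169) = 1/10
check: Δy/Fy = (-136/169) / (-1360/169) = 1/10 ✓

α = 1/10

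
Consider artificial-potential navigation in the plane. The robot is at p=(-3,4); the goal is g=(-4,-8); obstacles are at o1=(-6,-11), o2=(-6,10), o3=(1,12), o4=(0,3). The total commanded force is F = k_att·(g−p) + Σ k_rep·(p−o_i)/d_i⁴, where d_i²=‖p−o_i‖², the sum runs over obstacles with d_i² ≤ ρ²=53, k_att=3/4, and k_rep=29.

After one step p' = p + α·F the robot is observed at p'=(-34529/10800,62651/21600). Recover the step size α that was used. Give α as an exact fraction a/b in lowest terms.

F_att = 3/4·(g−p) = 3/4·(-1,-12) = (-0.7500,-9.0000)
o1: d²=234 > ρ²=53 → inactive
o2: d²=45 ≤ ρ²=53; F_rep = 29·(3,-6)/45² = (0.0430,-0.0859)
o3: d²=80 > ρ²=53 → inactive
o4: d²=10 ≤ ρ²=53; F_rep = 29·(-3,1)/10² = (-0.8700,0.2900)
F = F_att + ΣF_rep = (-1.5770,-8.7959)
Δp = p'−p = (-0.1971,-1.0995); α = Δx/Fx = (-2129/10800) / (-2129/1350) = 1/8
check: Δy/Fy = (-23749/21600) / (-23749/2700) = 1/8 ✓

α = 1/8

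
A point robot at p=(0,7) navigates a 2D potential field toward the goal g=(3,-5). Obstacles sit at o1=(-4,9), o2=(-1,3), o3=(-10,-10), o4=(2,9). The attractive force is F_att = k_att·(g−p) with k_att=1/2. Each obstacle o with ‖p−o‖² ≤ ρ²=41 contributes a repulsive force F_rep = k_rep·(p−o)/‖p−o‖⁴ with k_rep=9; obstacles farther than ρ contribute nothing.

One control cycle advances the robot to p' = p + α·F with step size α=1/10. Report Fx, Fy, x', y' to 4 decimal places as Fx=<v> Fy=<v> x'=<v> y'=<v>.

Fx=1.3399 Fy=-6.2017 x'=0.1340 y'=6.3798

F_att = 1/2·(g−p) = 1/2·(3,-12) = (1.5000,-6.0000)
o1: d²=20 ≤ ρ²=41; F_rep = 9·(4,-2)/20² = (0.0900,-0.0450)
o2: d²=17 ≤ ρ²=41; F_rep = 9·(1,4)/17² = (0.0311,0.1246)
o3: d²=389 > ρ²=41 → inactive
o4: d²=8 ≤ ρ²=41; F_rep = 9·(-2,-2)/8² = (-0.2812,-0.2812)
F = F_att + ΣF_rep = (1.3399,-6.2017)
p' = p + 1/10·F = (0.1340,6.3798)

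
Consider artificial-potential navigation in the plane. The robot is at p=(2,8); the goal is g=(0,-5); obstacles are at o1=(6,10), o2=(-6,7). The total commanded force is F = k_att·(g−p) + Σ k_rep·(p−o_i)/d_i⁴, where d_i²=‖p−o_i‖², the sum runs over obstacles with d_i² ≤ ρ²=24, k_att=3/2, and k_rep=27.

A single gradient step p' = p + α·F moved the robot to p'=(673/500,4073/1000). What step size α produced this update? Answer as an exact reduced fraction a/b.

α = 1/5

F_att = 3/2·(g−p) = 3/2·(-2,-13) = (-3.0000,-19.5000)
o1: d²=20 ≤ ρ²=24; F_rep = 27·(-4,-2)/20² = (-0.2700,-0.1350)
o2: d²=65 > ρ²=24 → inactive
F = F_att + ΣF_rep = (-3.2700,-19.6350)
Δp = p'−p = (-0.6540,-3.9270); α = Δx/Fx = (-327/500) / (-327/100) = 1/5
check: Δy/Fy = (-3927/1000) / (-3927/200) = 1/5 ✓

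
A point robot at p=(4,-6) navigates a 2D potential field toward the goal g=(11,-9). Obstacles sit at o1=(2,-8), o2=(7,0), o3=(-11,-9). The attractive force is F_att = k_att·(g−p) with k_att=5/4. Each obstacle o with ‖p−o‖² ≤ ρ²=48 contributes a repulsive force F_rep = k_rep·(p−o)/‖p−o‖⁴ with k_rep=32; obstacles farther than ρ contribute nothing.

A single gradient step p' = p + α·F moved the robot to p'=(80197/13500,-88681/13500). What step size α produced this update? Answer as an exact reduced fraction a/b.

α = 1/5

F_att = 5/4·(g−p) = 5/4·(7,-3) = (8.7500,-3.7500)
o1: d²=8 ≤ ρ²=48; F_rep = 32·(2,2)/8² = (1.0000,1.0000)
o2: d²=45 ≤ ρ²=48; F_rep = 32·(-3,-6)/45² = (-0.0474,-0.0948)
o3: d²=234 > ρ²=48 → inactive
F = F_att + ΣF_rep = (9.7026,-2.8448)
Δp = p'−p = (1.9405,-0.5690); α = Δx/Fx = (26197/13500) / (26197/2700) = 1/5
check: Δy/Fy = (-7681/13500) / (-7681/2700) = 1/5 ✓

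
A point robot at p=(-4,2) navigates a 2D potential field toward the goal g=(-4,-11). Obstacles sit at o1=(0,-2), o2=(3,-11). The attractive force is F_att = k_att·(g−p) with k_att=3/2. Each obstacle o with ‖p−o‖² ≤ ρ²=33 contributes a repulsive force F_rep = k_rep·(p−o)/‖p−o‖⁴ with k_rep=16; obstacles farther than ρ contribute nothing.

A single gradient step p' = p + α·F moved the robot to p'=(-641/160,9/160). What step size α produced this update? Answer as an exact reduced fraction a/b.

F_att = 3/2·(g−p) = 3/2·(0,-13) = (0.0000,-19.5000)
o1: d²=32 ≤ ρ²=33; F_rep = 16·(-4,4)/32² = (-0.0625,0.0625)
o2: d²=218 > ρ²=33 → inactive
F = F_att + ΣF_rep = (-0.0625,-19.4375)
Δp = p'−p = (-0.0063,-1.9438); α = Δx/Fx = (-1/160) / (-1/16) = 1/10
check: Δy/Fy = (-311/160) / (-311/16) = 1/10 ✓

α = 1/10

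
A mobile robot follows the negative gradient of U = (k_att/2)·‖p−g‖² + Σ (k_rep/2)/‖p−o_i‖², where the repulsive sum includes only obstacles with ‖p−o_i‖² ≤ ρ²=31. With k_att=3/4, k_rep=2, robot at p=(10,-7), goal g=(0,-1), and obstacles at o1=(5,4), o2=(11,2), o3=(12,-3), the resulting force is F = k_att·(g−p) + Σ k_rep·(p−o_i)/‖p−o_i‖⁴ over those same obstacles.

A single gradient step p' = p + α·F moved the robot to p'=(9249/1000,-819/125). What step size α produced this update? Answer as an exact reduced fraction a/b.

α = 1/10

F_att = 3/4·(g−p) = 3/4·(-10,6) = (-7.5000,4.5000)
o1: d²=146 > ρ²=31 → inactive
o2: d²=82 > ρ²=31 → inactive
o3: d²=20 ≤ ρ²=31; F_rep = 2·(-2,-4)/20² = (-0.0100,-0.0200)
F = F_att + ΣF_rep = (-7.5100,4.4800)
Δp = p'−p = (-0.7510,0.4480); α = Δx/Fx = (-751/1000) / (-751/100) = 1/10
check: Δy/Fy = (56/125) / (112/25) = 1/10 ✓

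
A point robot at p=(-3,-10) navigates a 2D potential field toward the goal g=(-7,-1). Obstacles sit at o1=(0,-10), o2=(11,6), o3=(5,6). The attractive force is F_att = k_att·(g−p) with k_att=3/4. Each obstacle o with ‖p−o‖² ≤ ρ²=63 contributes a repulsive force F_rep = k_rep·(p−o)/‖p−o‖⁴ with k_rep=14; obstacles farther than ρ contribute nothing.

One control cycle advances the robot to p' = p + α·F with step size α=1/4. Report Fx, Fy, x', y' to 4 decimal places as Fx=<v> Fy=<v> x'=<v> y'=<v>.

Fx=-3.5185 Fy=6.7500 x'=-3.8796 y'=-8.3125

F_att = 3/4·(g−p) = 3/4·(-4,9) = (-3.0000,6.7500)
o1: d²=9 ≤ ρ²=63; F_rep = 14·(-3,0)/9² = (-0.5185,0.0000)
o2: d²=452 > ρ²=63 → inactive
o3: d²=320 > ρ²=63 → inactive
F = F_att + ΣF_rep = (-3.5185,6.7500)
p' = p + 1/4·F = (-3.8796,-8.3125)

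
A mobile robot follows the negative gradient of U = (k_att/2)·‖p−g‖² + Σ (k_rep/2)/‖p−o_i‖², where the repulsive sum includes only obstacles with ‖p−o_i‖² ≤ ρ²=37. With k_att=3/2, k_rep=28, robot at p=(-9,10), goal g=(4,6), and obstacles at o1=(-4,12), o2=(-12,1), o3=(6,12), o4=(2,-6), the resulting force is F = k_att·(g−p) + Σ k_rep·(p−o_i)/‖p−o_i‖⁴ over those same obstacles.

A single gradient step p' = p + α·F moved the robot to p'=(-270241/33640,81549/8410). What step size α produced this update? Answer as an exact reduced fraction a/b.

α = 1/20

F_att = 3/2·(g−p) = 3/2·(13,-4) = (19.5000,-6.0000)
o1: d²=29 ≤ ρ²=37; F_rep = 28·(-5,-2)/29² = (-0.1665,-0.0666)
o2: d²=90 > ρ²=37 → inactive
o3: d²=229 > ρ²=37 → inactive
o4: d²=377 > ρ²=37 → inactive
F = F_att + ΣF_rep = (19.3335,-6.0666)
Δp = p'−p = (0.9667,-0.3033); α = Δx/Fx = (32519/33640) / (32519/1682) = 1/20
check: Δy/Fy = (-2551/8410) / (-5102/841) = 1/20 ✓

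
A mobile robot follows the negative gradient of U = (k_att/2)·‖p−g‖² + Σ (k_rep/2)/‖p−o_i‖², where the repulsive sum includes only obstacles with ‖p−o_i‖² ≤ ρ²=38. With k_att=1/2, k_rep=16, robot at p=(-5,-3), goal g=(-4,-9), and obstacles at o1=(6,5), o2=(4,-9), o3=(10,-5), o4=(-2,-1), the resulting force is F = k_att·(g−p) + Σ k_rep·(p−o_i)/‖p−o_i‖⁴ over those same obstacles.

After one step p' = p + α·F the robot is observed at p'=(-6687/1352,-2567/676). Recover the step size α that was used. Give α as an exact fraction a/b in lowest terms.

F_att = 1/2·(g−p) = 1/2·(1,-6) = (0.5000,-3.0000)
o1: d²=185 > ρ²=38 → inactive
o2: d²=117 > ρ²=38 → inactive
o3: d²=229 > ρ²=38 → inactive
o4: d²=13 ≤ ρ²=38; F_rep = 16·(-3,-2)/13² = (-0.2840,-0.1893)
F = F_att + ΣF_rep = (0.2160,-3.1893)
Δp = p'−p = (0.0540,-0.7973); α = Δx/Fx = (73/1352) / (73/338) = 1/4
check: Δy/Fy = (-539/676) / (-539/169) = 1/4 ✓

α = 1/4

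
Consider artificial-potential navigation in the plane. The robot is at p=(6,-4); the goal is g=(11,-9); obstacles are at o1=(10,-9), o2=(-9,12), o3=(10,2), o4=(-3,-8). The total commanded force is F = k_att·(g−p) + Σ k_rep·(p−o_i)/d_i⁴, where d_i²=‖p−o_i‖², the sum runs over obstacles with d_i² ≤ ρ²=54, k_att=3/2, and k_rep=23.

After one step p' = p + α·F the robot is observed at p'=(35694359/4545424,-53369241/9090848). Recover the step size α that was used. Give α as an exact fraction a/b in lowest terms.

F_att = 3/2·(g−p) = 3/2·(5,-5) = (7.5000,-7.5000)
o1: d²=41 ≤ ρ²=54; F_rep = 23·(-4,5)/41² = (-0.0547,0.0684)
o2: d²=481 > ρ²=54 → inactive
o3: d²=52 ≤ ρ²=54; F_rep = 23·(-4,-6)/52² = (-0.0340,-0.0510)
o4: d²=97 > ρ²=54 → inactive
F = F_att + ΣF_rep = (7.4112,-7.4826)
Δp = p'−p = (1.8528,-1.8707); α = Δx/Fx = (8421815/4545424) / (8421815/1136356) = 1/4
check: Δy/Fy = (-17005849/9090848) / (-17005849/2272712) = 1/4 ✓

α = 1/4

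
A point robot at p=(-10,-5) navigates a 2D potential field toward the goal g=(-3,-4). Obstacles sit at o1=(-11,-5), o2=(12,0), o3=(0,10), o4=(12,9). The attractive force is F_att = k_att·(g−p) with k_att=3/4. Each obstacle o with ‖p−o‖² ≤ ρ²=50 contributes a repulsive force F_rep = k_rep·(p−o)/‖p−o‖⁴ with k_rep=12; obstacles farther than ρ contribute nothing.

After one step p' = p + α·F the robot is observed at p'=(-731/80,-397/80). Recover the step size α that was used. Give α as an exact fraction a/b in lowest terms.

α = 1/20

F_att = 3/4·(g−p) = 3/4·(7,1) = (5.2500,0.7500)
o1: d²=1 ≤ ρ²=50; F_rep = 12·(1,0)/1² = (12.0000,0.0000)
o2: d²=509 > ρ²=50 → inactive
o3: d²=325 > ρ²=50 → inactive
o4: d²=680 > ρ²=50 → inactive
F = F_att + ΣF_rep = (17.2500,0.7500)
Δp = p'−p = (0.8625,0.0375); α = Δx/Fx = (69/80) / (69/4) = 1/20
check: Δy/Fy = (3/80) / (3/4) = 1/20 ✓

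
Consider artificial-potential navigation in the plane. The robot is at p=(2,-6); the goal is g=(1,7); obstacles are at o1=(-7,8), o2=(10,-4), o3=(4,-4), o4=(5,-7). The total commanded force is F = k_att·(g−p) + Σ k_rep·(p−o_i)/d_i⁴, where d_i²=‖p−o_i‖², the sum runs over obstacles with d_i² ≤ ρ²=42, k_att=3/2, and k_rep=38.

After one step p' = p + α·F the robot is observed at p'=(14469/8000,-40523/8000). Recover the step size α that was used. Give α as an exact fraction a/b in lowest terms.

F_att = 3/2·(g−p) = 3/2·(-1,13) = (-1.5000,19.5000)
o1: d²=277 > ρ²=42 → inactive
o2: d²=68 > ρ²=42 → inactive
o3: d²=8 ≤ ρ²=42; F_rep = 38·(-2,-2)/8² = (-1.1875,-1.1875)
o4: d²=10 ≤ ρ²=42; F_rep = 38·(-3,1)/10² = (-1.1400,0.3800)
F = F_att + ΣF_rep = (-3.8275,18.6925)
Δp = p'−p = (-0.1914,0.9346); α = Δx/Fx = (-1531/8000) / (-1531/400) = 1/20
check: Δy/Fy = (7477/8000) / (7477/400) = 1/20 ✓

α = 1/20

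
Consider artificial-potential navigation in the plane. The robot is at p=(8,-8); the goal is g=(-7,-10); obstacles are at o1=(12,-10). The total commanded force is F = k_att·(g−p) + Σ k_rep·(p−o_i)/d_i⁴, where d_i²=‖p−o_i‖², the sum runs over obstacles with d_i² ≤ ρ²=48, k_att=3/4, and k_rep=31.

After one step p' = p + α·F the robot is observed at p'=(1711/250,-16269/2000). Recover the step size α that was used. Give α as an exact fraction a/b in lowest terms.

α = 1/10

F_att = 3/4·(g−p) = 3/4·(-15,-2) = (-11.2500,-1.5000)
o1: d²=20 ≤ ρ²=48; F_rep = 31·(-4,2)/20² = (-0.3100,0.1550)
F = F_att + ΣF_rep = (-11.5600,-1.3450)
Δp = p'−p = (-1.1560,-0.1345); α = Δx/Fx = (-289/250) / (-289/25) = 1/10
check: Δy/Fy = (-269/2000) / (-269/200) = 1/10 ✓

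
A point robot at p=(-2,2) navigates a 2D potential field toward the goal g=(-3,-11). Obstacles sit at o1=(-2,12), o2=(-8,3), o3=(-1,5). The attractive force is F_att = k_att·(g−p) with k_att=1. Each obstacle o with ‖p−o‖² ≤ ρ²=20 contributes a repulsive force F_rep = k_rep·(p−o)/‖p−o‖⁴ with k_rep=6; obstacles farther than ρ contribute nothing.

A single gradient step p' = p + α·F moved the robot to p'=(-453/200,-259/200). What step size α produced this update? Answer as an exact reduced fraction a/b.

F_att = 1·(g−p) = 1·(-1,-13) = (-1.0000,-13.0000)
o1: d²=100 > ρ²=20 → inactive
o2: d²=37 > ρ²=20 → inactive
o3: d²=10 ≤ ρ²=20; F_rep = 6·(-1,-3)/10² = (-0.0600,-0.1800)
F = F_att + ΣF_rep = (-1.0600,-13.1800)
Δp = p'−p = (-0.2650,-3.2950); α = Δx/Fx = (-53/200) / (-53/50) = 1/4
check: Δy/Fy = (-659/200) / (-659/50) = 1/4 ✓

α = 1/4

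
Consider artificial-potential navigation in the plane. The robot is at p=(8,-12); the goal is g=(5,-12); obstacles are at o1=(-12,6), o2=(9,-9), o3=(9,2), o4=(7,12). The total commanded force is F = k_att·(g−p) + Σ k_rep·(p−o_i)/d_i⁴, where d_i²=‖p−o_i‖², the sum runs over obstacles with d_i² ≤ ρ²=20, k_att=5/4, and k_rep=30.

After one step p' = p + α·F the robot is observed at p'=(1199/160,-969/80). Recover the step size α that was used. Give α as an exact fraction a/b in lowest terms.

F_att = 5/4·(g−p) = 5/4·(-3,0) = (-3.7500,0.0000)
o1: d²=724 > ρ²=20 → inactive
o2: d²=10 ≤ ρ²=20; F_rep = 30·(-1,-3)/10² = (-0.3000,-0.9000)
o3: d²=197 > ρ²=20 → inactive
o4: d²=577 > ρ²=20 → inactive
F = F_att + ΣF_rep = (-4.0500,-0.9000)
Δp = p'−p = (-0.5062,-0.1125); α = Δx/Fx = (-81/160) / (-81/20) = 1/8
check: Δy/Fy = (-9/80) / (-9/10) = 1/8 ✓

α = 1/8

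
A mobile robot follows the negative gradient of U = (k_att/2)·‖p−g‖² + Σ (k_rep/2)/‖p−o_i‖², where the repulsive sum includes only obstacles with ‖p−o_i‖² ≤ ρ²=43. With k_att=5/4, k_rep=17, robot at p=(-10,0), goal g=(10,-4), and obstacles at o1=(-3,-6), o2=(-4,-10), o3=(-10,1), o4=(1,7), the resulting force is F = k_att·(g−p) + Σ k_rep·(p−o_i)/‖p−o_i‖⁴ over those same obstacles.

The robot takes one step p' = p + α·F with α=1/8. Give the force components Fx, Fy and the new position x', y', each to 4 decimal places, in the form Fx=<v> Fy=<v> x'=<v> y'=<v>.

Fx=25.0000 Fy=-22.0000 x'=-6.8750 y'=-2.7500

F_att = 5/4·(g−p) = 5/4·(20,-4) = (25.0000,-5.0000)
o1: d²=85 > ρ²=43 → inactive
o2: d²=136 > ρ²=43 → inactive
o3: d²=1 ≤ ρ²=43; F_rep = 17·(0,-1)/1² = (0.0000,-17.0000)
o4: d²=170 > ρ²=43 → inactive
F = F_att + ΣF_rep = (25.0000,-22.0000)
p' = p + 1/8·F = (-6.8750,-2.7500)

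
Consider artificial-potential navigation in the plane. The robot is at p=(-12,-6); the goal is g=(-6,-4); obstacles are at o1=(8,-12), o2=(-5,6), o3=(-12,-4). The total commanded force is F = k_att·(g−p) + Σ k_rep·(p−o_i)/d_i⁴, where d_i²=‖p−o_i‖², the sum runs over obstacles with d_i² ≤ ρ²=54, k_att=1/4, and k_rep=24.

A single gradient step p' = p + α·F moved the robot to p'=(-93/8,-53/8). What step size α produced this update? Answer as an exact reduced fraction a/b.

F_att = 1/4·(g−p) = 1/4·(6,2) = (1.5000,0.5000)
o1: d²=436 > ρ²=54 → inactive
o2: d²=193 > ρ²=54 → inactive
o3: d²=4 ≤ ρ²=54; F_rep = 24·(0,-2)/4² = (0.0000,-3.0000)
F = F_att + ΣF_rep = (1.5000,-2.5000)
Δp = p'−p = (0.3750,-0.6250); α = Δx/Fx = (3/8) / (3/2) = 1/4
check: Δy/Fy = (-5/8) / (-5/2) = 1/4 ✓

α = 1/4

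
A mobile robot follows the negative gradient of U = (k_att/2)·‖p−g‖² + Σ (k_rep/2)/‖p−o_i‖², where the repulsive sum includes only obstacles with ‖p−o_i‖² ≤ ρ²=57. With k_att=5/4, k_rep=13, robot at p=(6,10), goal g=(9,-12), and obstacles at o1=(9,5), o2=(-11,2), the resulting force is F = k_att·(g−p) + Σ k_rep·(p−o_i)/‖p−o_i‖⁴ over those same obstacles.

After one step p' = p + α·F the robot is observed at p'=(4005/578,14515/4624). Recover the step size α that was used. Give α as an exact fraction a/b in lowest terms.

α = 1/4

F_att = 5/4·(g−p) = 5/4·(3,-22) = (3.7500,-27.5000)
o1: d²=34 ≤ ρ²=57; F_rep = 13·(-3,5)/34² = (-0.0337,0.0562)
o2: d²=353 > ρ²=57 → inactive
F = F_att + ΣF_rep = (3.7163,-27.4438)
Δp = p'−p = (0.9291,-6.8609); α = Δx/Fx = (537/578) / (1074/289) = 1/4
check: Δy/Fy = (-31725/4624) / (-31725/1156) = 1/4 ✓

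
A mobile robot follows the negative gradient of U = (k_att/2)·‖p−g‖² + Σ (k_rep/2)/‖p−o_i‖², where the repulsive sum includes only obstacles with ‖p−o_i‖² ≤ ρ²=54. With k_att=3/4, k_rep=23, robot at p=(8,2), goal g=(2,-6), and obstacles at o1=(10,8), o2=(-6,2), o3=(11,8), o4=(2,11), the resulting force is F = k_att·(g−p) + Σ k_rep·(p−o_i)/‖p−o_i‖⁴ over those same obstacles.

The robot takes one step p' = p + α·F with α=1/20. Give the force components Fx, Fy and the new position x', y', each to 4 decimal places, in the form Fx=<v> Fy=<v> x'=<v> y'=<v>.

F_att = 3/4·(g−p) = 3/4·(-6,-8) = (-4.5000,-6.0000)
o1: d²=40 ≤ ρ²=54; F_rep = 23·(-2,-6)/40² = (-0.0288,-0.0862)
o2: d²=196 > ρ²=54 → inactive
o3: d²=45 ≤ ρ²=54; F_rep = 23·(-3,-6)/45² = (-0.0341,-0.0681)
o4: d²=117 > ρ²=54 → inactive
F = F_att + ΣF_rep = (-4.5628,-6.1544)
p' = p + 1/20·F = (7.7719,1.6923)

Fx=-4.5628 Fy=-6.1544 x'=7.7719 y'=1.6923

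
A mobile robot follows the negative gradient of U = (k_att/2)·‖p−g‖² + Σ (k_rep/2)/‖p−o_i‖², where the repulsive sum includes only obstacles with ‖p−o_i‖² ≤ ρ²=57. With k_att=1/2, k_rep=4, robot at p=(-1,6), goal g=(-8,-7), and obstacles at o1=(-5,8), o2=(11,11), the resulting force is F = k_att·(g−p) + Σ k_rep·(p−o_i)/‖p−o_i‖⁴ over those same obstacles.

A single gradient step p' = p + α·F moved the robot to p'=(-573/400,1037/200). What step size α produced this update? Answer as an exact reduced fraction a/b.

F_att = 1/2·(g−p) = 1/2·(-7,-13) = (-3.5000,-6.5000)
o1: d²=20 ≤ ρ²=57; F_rep = 4·(4,-2)/20² = (0.0400,-0.0200)
o2: d²=169 > ρ²=57 → inactive
F = F_att + ΣF_rep = (-3.4600,-6.5200)
Δp = p'−p = (-0.4325,-0.8150); α = Δx/Fx = (-173/400) / (-173/50) = 1/8
check: Δy/Fy = (-163/200) / (-163/25) = 1/8 ✓

α = 1/8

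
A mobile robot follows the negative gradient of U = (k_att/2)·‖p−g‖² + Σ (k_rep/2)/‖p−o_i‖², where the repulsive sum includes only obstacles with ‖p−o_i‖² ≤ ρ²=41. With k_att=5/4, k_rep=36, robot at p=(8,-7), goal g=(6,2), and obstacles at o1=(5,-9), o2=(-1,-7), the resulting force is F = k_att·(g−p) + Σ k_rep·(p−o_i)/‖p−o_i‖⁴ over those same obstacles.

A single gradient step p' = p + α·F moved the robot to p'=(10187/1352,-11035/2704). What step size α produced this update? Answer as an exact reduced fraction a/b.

α = 1/4

F_att = 5/4·(g−p) = 5/4·(-2,9) = (-2.5000,11.2500)
o1: d²=13 ≤ ρ²=41; F_rep = 36·(3,2)/13² = (0.6391,0.4260)
o2: d²=81 > ρ²=41 → inactive
F = F_att + ΣF_rep = (-1.8609,11.6760)
Δp = p'−p = (-0.4652,2.9190); α = Δx/Fx = (-629/1352) / (-629/338) = 1/4
check: Δy/Fy = (7893/2704) / (7893/676) = 1/4 ✓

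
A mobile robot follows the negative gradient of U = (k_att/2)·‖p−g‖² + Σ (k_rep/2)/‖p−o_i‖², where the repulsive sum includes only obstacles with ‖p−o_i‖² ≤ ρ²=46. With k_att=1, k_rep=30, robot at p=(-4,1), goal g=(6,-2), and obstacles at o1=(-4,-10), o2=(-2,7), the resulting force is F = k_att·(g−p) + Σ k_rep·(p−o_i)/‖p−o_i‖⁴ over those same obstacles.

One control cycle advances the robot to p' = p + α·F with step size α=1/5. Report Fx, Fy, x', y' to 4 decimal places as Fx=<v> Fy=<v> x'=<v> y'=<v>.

Fx=9.9625 Fy=-3.1125 x'=-2.0075 y'=0.3775

F_att = 1·(g−p) = 1·(10,-3) = (10.0000,-3.0000)
o1: d²=121 > ρ²=46 → inactive
o2: d²=40 ≤ ρ²=46; F_rep = 30·(-2,-6)/40² = (-0.0375,-0.1125)
F = F_att + ΣF_rep = (9.9625,-3.1125)
p' = p + 1/5·F = (-2.0075,0.3775)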